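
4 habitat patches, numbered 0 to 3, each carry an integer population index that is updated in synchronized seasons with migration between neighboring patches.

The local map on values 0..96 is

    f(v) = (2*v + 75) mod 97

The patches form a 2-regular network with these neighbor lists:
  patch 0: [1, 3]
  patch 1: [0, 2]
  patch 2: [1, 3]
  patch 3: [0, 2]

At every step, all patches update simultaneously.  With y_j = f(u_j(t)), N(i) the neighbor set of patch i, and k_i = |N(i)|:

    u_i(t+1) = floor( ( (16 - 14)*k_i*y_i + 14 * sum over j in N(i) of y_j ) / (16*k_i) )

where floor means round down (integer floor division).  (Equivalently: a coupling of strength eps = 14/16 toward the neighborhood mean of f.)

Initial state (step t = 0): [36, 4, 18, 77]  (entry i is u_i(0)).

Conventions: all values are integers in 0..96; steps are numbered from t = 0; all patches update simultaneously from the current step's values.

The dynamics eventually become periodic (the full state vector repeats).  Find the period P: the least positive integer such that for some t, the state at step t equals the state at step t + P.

Simulating step by step:
t=0: [36, 4, 18, 77]
t=1: [57, 38, 53, 32]
t=2: [53, 83, 52, 82]
t=3: [50, 78, 50, 78]
t=4: [42, 72, 42, 72]
t=5: [29, 57, 29, 57]
t=6: [85, 43, 85, 43]
t=7: [62, 52, 62, 52]
t=8: [72, 14, 72, 14]
t=9: [8, 22, 8, 22]
t=10: [30, 82, 30, 82]
t=11: [44, 38, 44, 38]
t=12: [55, 64, 55, 64]
t=13: [18, 78, 18, 78]
t=14: [34, 16, 34, 16]
t=15: [14, 41, 14, 41]
t=16: [53, 12, 53, 12]
t=17: [12, 73, 12, 73]
t=18: [23, 5, 23, 5]
t=19: [77, 31, 77, 31]
t=20: [39, 35, 39, 35]
t=21: [49, 55, 49, 55]
t=22: [86, 77, 86, 77]
t=23: [37, 50, 37, 50]
t=24: [74, 55, 74, 55]
t=25: [80, 36, 80, 36]
t=26: [48, 42, 48, 42]
t=27: [63, 72, 63, 72]
t=28: [22, 9, 22, 9]
t=29: [84, 30, 84, 30]
t=30: [39, 47, 39, 47]
t=31: [70, 58, 70, 58]
t=32: [84, 30, 84, 30]

Answer: 3
Key observation: The state at step 29, [84, 30, 84, 30], reappears at step 32 — and no state repeats earlier — so the cycle the system enters has period 3.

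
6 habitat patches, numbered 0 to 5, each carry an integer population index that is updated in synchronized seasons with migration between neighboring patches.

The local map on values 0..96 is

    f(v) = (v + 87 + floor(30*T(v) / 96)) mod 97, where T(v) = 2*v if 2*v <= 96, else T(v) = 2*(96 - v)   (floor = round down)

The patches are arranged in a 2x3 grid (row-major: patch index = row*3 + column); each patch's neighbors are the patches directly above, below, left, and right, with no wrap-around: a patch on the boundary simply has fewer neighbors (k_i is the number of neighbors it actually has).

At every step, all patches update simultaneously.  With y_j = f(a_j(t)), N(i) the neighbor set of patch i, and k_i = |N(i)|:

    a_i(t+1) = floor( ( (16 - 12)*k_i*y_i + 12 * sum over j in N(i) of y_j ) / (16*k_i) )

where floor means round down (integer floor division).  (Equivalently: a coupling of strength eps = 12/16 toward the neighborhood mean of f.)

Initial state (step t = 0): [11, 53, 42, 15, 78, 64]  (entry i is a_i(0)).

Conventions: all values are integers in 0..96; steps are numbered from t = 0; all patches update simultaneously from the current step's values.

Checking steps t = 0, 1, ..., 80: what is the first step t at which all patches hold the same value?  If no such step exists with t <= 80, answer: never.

Simulating step by step:
t=0: [11, 53, 42, 15, 78, 64]  (not all equal)
t=1: [32, 53, 68, 35, 59, 69]  (not all equal)
t=2: [53, 64, 72, 54, 65, 73]  (not all equal)
t=3: [71, 73, 75, 71, 73, 75]  (not all equal)
t=4: [76, 77, 77, 76, 77, 77]  (not all equal)
t=5: [78, 78, 78, 78, 78, 78]  (all equal)

Answer: 5
Key observation: Synchronization is absorbing here: once all patches are equal they stay equal, and step 5 is the first all-equal step.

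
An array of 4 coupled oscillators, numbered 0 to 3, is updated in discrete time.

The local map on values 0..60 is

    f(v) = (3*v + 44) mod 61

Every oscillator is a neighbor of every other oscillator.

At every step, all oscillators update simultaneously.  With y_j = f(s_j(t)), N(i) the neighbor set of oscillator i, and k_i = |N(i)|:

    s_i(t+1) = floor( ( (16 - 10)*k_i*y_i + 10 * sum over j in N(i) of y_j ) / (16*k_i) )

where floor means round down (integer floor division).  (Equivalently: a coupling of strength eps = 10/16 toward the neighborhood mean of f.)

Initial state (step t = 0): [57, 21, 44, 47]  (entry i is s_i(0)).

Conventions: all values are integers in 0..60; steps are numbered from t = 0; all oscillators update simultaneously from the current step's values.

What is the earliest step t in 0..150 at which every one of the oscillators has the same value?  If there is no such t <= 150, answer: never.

Simulating step by step:
t=0: [57, 21, 44, 47]  (not all equal)
t=1: [33, 35, 36, 28]  (not all equal)
t=2: [21, 22, 22, 18]  (not all equal)
t=3: [45, 45, 45, 43]  (not all equal)
t=4: [55, 55, 55, 54]  (not all equal)
t=5: [25, 25, 25, 24]  (not all equal)
t=6: [57, 57, 57, 56]  (not all equal)
t=7: [31, 31, 31, 30]  (not all equal)
t=8: [14, 14, 14, 13]  (not all equal)
t=9: [24, 24, 24, 23]  (not all equal)
t=10: [54, 54, 54, 53]  (not all equal)
t=11: [22, 22, 22, 21]  (not all equal)
t=12: [48, 48, 48, 47]  (not all equal)
t=13: [4, 4, 4, 3]  (not all equal)
t=14: [55, 55, 55, 54]  (not all equal)

Answer: never
Key observation: The state at step 4 reappears at step 14 — the system is in a cycle of period 10 from step 4 on.  No step 0..14 is synchronized, and the cycle repeats forever, so no step up to 150 (or ever) has all oscillators equal.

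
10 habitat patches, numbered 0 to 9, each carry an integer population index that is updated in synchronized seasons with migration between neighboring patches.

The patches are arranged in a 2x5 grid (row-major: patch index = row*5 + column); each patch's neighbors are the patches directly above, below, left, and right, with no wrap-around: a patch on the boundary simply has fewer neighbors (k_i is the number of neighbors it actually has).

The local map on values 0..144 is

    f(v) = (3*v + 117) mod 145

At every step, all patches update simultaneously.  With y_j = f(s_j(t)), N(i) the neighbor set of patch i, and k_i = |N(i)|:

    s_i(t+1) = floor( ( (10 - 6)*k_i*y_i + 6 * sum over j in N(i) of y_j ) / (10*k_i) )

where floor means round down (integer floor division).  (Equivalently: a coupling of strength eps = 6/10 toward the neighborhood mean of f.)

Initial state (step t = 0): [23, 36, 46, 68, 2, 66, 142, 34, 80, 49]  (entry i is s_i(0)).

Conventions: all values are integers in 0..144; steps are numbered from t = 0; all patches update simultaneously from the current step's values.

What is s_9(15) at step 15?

Simulating step by step:
t=0: [23, 36, 46, 68, 2, 66, 142, 34, 80, 49]
t=1: [47, 83, 81, 72, 94, 54, 79, 86, 71, 104]
t=2: [108, 79, 68, 61, 98, 106, 84, 68, 69, 100]
t=3: [21, 48, 33, 41, 89, 25, 50, 41, 47, 97]
t=4: [62, 92, 89, 93, 101, 65, 100, 99, 106, 109]
t=5: [42, 88, 104, 87, 86, 50, 100, 93, 47, 42]
t=6: [103, 109, 112, 102, 89, 116, 114, 118, 103, 98]
t=7: [66, 39, 42, 102, 113, 60, 24, 50, 112, 117]
t=8: [38, 69, 108, 80, 58, 23, 61, 80, 64, 24]
t=9: [56, 34, 36, 32, 33, 45, 32, 33, 43, 23]
t=10: [110, 87, 74, 77, 61, 105, 77, 78, 76, 68]
t=11: [73, 59, 61, 46, 30, 77, 81, 56, 52, 31]
t=12: [37, 26, 54, 84, 77, 58, 68, 97, 114, 83]
t=13: [48, 69, 103, 74, 69, 34, 46, 85, 64, 55]
t=14: [78, 86, 87, 57, 69, 97, 82, 85, 61, 70]
t=15: [85, 78, 97, 83, 67, 87, 86, 67, 56, 28]

Answer: s_9(15) = 28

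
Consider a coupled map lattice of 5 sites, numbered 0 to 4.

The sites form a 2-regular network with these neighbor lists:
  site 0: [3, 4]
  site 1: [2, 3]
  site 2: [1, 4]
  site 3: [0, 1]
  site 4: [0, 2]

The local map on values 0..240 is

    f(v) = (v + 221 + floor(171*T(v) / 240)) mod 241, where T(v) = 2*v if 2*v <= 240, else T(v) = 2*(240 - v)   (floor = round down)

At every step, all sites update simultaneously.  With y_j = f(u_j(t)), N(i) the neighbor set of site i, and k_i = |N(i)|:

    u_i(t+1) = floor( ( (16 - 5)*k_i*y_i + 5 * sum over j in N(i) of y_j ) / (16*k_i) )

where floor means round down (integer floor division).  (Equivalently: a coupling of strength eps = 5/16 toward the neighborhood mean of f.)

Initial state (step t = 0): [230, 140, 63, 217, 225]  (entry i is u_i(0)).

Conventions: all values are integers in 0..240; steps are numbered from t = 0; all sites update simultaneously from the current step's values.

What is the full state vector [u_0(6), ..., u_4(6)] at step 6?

Simulating step by step:
t=0: [230, 140, 63, 217, 225]
t=1: [225, 70, 129, 195, 211]
t=2: [228, 143, 77, 222, 198]
t=3: [227, 75, 154, 194, 224]
t=4: [227, 150, 70, 224, 192]
t=5: [227, 70, 142, 193, 223]
t=6: [227, 142, 72, 222, 194]

Answer: [227, 142, 72, 222, 194]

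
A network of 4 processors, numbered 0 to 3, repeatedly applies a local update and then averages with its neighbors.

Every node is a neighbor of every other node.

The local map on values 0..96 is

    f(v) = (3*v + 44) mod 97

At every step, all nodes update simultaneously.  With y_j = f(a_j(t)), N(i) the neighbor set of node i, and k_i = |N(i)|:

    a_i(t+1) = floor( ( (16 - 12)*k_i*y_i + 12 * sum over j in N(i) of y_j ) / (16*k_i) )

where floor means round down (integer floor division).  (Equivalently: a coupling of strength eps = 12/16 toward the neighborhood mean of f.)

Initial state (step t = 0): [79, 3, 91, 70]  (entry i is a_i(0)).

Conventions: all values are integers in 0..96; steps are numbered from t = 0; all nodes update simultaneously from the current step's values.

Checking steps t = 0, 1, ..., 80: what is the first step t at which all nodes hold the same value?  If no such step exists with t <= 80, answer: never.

Answer: 1
Key observation: Synchronization is absorbing here: once all nodes are equal they stay equal, and step 1 is the first all-equal step.

Derivation:
t=0: [79, 3, 91, 70]  (not all equal)
t=1: [56, 56, 56, 56]  (all equal)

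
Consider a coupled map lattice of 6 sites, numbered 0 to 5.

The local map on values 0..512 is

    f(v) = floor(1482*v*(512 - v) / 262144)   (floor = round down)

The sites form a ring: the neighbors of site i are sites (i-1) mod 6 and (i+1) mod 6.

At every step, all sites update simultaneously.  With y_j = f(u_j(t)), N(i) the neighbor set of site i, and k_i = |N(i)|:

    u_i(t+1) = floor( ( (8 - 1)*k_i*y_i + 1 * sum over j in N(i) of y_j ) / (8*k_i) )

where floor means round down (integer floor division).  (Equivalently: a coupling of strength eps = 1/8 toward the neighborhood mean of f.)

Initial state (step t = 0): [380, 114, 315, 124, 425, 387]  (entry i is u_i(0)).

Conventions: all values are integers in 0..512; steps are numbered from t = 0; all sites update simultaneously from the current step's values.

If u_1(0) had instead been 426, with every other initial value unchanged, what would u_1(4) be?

Simulating step by step:
t=0: [380, 426, 315, 124, 425, 387]
t=1: [277, 220, 336, 272, 216, 269]
t=2: [367, 361, 338, 366, 362, 368]
t=3: [300, 309, 328, 304, 305, 299]
t=4: [358, 353, 342, 355, 356, 359]

Answer: u_1(4) = 353
Key observation: This trace re-runs the system from the modified initial state.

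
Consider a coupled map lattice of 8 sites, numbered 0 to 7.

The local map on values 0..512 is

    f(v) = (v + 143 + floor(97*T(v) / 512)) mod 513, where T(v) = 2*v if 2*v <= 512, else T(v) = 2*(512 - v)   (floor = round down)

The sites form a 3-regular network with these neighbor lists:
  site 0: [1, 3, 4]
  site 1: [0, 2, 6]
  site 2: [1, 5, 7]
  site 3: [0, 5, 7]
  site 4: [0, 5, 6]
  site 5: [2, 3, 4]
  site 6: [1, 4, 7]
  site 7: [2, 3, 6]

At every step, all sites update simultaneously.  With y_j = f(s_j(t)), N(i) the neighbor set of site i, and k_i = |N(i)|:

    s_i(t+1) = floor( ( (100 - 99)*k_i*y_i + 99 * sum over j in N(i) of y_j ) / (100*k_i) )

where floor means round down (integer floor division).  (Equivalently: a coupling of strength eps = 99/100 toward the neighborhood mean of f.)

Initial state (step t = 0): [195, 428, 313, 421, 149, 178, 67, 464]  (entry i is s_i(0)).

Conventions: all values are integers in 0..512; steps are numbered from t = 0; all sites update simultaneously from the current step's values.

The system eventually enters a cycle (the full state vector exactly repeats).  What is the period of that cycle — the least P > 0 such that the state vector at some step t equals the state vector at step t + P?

Simulating step by step:
t=0: [195, 428, 313, 421, 149, 178, 67, 464]
t=1: [176, 220, 194, 301, 344, 152, 183, 112]
t=2: [166, 397, 365, 341, 373, 154, 261, 271]
t=3: [56, 304, 307, 406, 404, 49, 212, 197]
t=4: [55, 220, 210, 279, 286, 56, 169, 177]
t=5: [317, 343, 351, 277, 268, 313, 278, 438]
t=6: [346, 188, 50, 49, 185, 348, 214, 350]
t=7: [333, 230, 161, 41, 174, 270, 281, 283]
t=8: [343, 303, 490, 347, 348, 317, 451, 359]
t=9: [30, 88, 27, 34, 53, 68, 33, 89]
t=10: [222, 184, 254, 227, 202, 195, 247, 186]
t=11: [424, 474, 402, 420, 447, 456, 406, 476]
t=12: [100, 79, 114, 104, 90, 86, 112, 78]
t=13: [268, 291, 254, 263, 279, 284, 256, 293]
t=14: [339, 492, 7, 172, 334, 495, 176, 491]
t=15: [178, 189, 129, 100, 181, 187, 98, 303]
t=16: [358, 329, 272, 266, 355, 331, 269, 289]
t=17: [189, 348, 24, 30, 191, 347, 29, 498]
t=18: [211, 251, 71, 191, 209, 253, 192, 180]
t=19: [441, 361, 454, 438, 443, 360, 436, 351]
t=20: [81, 98, 46, 62, 79, 99, 63, 97]
t=21: [252, 230, 276, 269, 253, 228, 267, 221]
t=22: [485, 499, 455, 465, 483, 500, 466, 504]
t=23: [122, 114, 134, 131, 123, 113, 130, 110]
t=24: [311, 319, 297, 301, 310, 320, 302, 323]
t=25: [16, 12, 22, 20, 16, 11, 20, 9]
t=26: [164, 169, 157, 159, 164, 169, 159, 170]
t=27: [369, 363, 376, 373, 369, 363, 373, 361]
t=28: [52, 54, 48, 50, 52, 54, 50, 55]
t=29: [214, 211, 217, 216, 214, 211, 216, 210]
t=30: [437, 439, 432, 434, 437, 439, 434, 440]
t=31: [94, 93, 96, 95, 94, 93, 95, 92]
t=32: [272, 273, 270, 270, 272, 273, 270, 273]
t=33: [505, 504, 505, 505, 505, 504, 505, 504]
t=34: [137, 137, 137, 137, 137, 137, 137, 137]
t=35: [331, 331, 331, 331, 331, 331, 331, 331]
t=36: [29, 29, 29, 29, 29, 29, 29, 29]
t=37: [182, 182, 182, 182, 182, 182, 182, 182]
t=38: [393, 393, 393, 393, 393, 393, 393, 393]
t=39: [68, 68, 68, 68, 68, 68, 68, 68]
t=40: [236, 236, 236, 236, 236, 236, 236, 236]
t=41: [468, 468, 468, 468, 468, 468, 468, 468]
t=42: [114, 114, 114, 114, 114, 114, 114, 114]
t=43: [300, 300, 300, 300, 300, 300, 300, 300]
t=44: [10, 10, 10, 10, 10, 10, 10, 10]
t=45: [156, 156, 156, 156, 156, 156, 156, 156]
t=46: [358, 358, 358, 358, 358, 358, 358, 358]
t=47: [46, 46, 46, 46, 46, 46, 46, 46]
t=48: [206, 206, 206, 206, 206, 206, 206, 206]
t=49: [427, 427, 427, 427, 427, 427, 427, 427]
t=50: [89, 89, 89, 89, 89, 89, 89, 89]
t=51: [265, 265, 265, 265, 265, 265, 265, 265]
t=52: [501, 501, 501, 501, 501, 501, 501, 501]
t=53: [135, 135, 135, 135, 135, 135, 135, 135]
t=54: [329, 329, 329, 329, 329, 329, 329, 329]
t=55: [28, 28, 28, 28, 28, 28, 28, 28]
t=56: [181, 181, 181, 181, 181, 181, 181, 181]
t=57: [392, 392, 392, 392, 392, 392, 392, 392]
t=58: [67, 67, 67, 67, 67, 67, 67, 67]
t=59: [235, 235, 235, 235, 235, 235, 235, 235]
t=60: [467, 467, 467, 467, 467, 467, 467, 467]
t=61: [114, 114, 114, 114, 114, 114, 114, 114]

Answer: 19
Key observation: The state at step 42, [114, 114, 114, 114, 114, 114, 114, 114], reappears at step 61 — and no state repeats earlier — so the cycle the system enters has period 19.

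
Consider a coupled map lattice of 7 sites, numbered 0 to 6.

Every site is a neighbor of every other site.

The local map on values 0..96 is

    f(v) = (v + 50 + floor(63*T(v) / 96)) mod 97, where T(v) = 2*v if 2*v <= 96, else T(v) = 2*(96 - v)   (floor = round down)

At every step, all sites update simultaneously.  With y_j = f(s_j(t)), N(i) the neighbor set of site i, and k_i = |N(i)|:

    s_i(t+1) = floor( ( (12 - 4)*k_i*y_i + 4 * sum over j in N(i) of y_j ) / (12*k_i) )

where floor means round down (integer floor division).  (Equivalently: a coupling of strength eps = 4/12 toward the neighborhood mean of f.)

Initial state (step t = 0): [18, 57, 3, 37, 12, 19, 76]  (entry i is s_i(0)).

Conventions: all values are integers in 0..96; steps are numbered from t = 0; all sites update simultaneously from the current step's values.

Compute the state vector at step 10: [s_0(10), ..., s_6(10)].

Answer: [60, 60, 60, 60, 60, 60, 60]

Derivation:
t=0: [18, 57, 3, 37, 12, 19, 76]
t=1: [81, 63, 60, 49, 73, 83, 59]
t=2: [54, 58, 59, 60, 56, 54, 59]
t=3: [61, 60, 60, 60, 60, 61, 60]
t=4: [59, 59, 59, 59, 59, 59, 59]
t=5: [60, 60, 60, 60, 60, 60, 60]
t=6: [60, 60, 60, 60, 60, 60, 60]
t=7: [60, 60, 60, 60, 60, 60, 60]
t=8: [60, 60, 60, 60, 60, 60, 60]
t=9: [60, 60, 60, 60, 60, 60, 60]
t=10: [60, 60, 60, 60, 60, 60, 60]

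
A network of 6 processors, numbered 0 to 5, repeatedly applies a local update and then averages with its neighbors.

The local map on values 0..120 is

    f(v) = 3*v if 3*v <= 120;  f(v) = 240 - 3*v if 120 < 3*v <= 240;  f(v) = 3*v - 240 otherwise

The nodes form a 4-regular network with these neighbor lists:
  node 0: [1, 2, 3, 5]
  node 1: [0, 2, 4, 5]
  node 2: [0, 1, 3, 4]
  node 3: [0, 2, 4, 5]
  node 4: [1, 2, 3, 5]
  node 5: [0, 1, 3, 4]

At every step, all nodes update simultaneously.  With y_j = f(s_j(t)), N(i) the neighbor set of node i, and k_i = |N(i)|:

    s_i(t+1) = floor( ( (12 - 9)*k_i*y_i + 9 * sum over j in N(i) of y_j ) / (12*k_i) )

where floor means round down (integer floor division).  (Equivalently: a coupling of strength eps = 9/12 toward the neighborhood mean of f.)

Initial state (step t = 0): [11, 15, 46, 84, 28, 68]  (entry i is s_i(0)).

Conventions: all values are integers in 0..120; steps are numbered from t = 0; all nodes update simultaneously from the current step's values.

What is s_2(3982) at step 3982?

Answer: s_2(3982) = 69
Key observation: The state at step 10, [69, 69, 69, 69, 69, 69], reappears at step 14: the system is in a cycle of period 4 from step 10 on.  Therefore the state at step 3982 equals the state at step 10 + ((3982 - 10) mod 4) = 10, which is [69, 69, 69, 69, 69, 69].

Derivation:
t=0: [11, 15, 46, 84, 28, 68]
t=1: [44, 59, 58, 50, 57, 41]
t=2: [90, 83, 78, 90, 80, 91]
t=3: [22, 15, 14, 20, 14, 21]
t=4: [55, 51, 50, 54, 49, 55]
t=5: [80, 84, 84, 81, 85, 81]
t=6: [5, 8, 8, 6, 9, 6]
t=7: [19, 21, 21, 20, 22, 20]
t=8: [60, 61, 61, 61, 62, 61]
t=9: [57, 57, 57, 57, 56, 57]
t=10: [69, 69, 69, 69, 69, 69]
t=11: [33, 33, 33, 33, 33, 33]
t=12: [99, 99, 99, 99, 99, 99]
t=13: [57, 57, 57, 57, 57, 57]
t=14: [69, 69, 69, 69, 69, 69]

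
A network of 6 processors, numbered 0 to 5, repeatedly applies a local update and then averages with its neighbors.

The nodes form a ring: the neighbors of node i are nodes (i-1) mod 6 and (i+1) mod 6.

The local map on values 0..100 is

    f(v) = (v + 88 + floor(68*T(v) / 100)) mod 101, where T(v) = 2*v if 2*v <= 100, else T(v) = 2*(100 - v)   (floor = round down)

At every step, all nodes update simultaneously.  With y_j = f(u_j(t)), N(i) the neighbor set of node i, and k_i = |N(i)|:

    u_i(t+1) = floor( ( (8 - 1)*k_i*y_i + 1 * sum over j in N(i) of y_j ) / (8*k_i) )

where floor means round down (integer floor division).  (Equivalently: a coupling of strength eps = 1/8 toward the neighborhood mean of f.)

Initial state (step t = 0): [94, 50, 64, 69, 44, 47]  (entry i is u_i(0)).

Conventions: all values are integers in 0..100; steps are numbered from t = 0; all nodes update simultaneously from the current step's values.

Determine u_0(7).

Simulating step by step:
t=0: [94, 50, 64, 69, 44, 47]
t=1: [84, 15, 93, 97, 90, 96]
t=2: [87, 30, 84, 88, 89, 88]
t=3: [88, 61, 89, 91, 90, 90]
t=4: [85, 11, 84, 90, 90, 90]
t=5: [86, 22, 86, 90, 90, 90]
t=6: [88, 44, 88, 90, 90, 90]
t=7: [90, 90, 90, 90, 90, 90]

Answer: u_0(7) = 90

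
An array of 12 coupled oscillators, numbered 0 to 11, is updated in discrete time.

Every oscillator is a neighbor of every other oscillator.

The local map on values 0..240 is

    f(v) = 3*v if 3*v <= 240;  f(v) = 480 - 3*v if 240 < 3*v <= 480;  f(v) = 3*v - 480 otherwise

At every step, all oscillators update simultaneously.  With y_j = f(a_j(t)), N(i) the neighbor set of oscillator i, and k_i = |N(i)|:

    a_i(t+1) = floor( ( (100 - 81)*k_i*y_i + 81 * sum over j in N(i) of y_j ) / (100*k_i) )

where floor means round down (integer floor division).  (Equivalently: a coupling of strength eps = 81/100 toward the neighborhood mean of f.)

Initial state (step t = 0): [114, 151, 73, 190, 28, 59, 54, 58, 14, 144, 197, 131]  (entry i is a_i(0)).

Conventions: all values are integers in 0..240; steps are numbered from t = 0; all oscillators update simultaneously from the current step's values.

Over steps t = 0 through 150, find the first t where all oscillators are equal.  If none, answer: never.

Answer: 5
Key observation: Synchronization is absorbing here: once all oscillators are equal they stay equal, and step 5 is the first all-equal step.

Derivation:
t=0: [114, 151, 73, 190, 28, 59, 54, 58, 14, 144, 197, 131]  (not all equal)
t=1: [116, 103, 125, 110, 109, 120, 118, 120, 104, 105, 112, 110]  (not all equal)
t=2: [140, 145, 137, 142, 143, 139, 140, 139, 145, 144, 142, 142]  (not all equal)
t=3: [56, 54, 57, 55, 54, 56, 56, 56, 54, 54, 55, 55]  (not all equal)
t=4: [165, 165, 166, 165, 165, 165, 165, 165, 165, 165, 165, 165]  (not all equal)
t=5: [15, 15, 15, 15, 15, 15, 15, 15, 15, 15, 15, 15]  (all equal)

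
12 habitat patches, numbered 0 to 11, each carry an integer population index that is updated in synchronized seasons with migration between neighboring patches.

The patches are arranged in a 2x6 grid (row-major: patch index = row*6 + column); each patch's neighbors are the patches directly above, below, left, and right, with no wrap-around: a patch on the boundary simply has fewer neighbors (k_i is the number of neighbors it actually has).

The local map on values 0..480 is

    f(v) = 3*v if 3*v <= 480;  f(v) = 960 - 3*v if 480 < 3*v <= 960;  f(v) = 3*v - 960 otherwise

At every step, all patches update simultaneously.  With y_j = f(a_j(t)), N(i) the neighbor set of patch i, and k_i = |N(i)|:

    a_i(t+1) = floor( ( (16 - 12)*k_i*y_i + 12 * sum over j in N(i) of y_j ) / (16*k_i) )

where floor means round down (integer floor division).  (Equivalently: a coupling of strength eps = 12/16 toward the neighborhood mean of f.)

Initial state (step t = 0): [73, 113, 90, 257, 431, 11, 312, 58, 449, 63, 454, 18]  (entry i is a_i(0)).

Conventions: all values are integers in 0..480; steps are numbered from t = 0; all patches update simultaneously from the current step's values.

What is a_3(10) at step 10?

Simulating step by step:
t=0: [73, 113, 90, 257, 431, 11, 312, 58, 449, 63, 454, 18]
t=1: [190, 250, 296, 245, 239, 153, 153, 231, 255, 291, 244, 176]
t=2: [348, 234, 175, 156, 288, 367, 361, 282, 155, 183, 247, 365]
t=3: [163, 222, 406, 352, 231, 121, 105, 240, 356, 390, 215, 168]
t=4: [346, 315, 189, 207, 260, 361, 345, 239, 204, 182, 312, 368]
t=5: [53, 182, 273, 331, 166, 152, 139, 170, 349, 281, 190, 91]
t=6: [351, 291, 168, 188, 335, 389, 332, 342, 198, 156, 310, 385]
t=7: [69, 175, 326, 341, 169, 141, 68, 138, 339, 315, 184, 137]
t=8: [291, 268, 143, 137, 336, 429, 283, 277, 126, 135, 321, 414]
t=9: [121, 200, 343, 323, 197, 205, 108, 193, 335, 299, 184, 194]
t=10: [347, 293, 120, 127, 282, 366, 360, 277, 139, 131, 304, 376]

Answer: a_3(10) = 127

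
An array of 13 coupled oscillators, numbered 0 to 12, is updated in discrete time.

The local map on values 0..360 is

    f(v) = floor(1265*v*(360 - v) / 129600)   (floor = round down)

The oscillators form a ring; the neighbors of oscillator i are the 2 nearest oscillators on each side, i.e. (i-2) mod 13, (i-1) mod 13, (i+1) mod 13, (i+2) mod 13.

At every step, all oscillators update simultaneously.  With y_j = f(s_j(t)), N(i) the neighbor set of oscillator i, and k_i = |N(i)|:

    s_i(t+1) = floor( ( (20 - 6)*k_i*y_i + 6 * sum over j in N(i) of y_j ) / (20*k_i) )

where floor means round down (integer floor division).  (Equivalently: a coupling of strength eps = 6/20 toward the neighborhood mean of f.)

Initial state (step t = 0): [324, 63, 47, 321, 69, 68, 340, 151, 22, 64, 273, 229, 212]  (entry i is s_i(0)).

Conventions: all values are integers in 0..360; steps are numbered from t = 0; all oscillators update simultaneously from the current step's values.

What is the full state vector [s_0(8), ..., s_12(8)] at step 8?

Answer: [306, 310, 312, 313, 310, 308, 302, 300, 299, 300, 301, 304, 307]

Derivation:
t=0: [324, 63, 47, 321, 69, 68, 340, 151, 22, 64, 273, 229, 212]
t=1: [148, 178, 146, 138, 175, 186, 103, 254, 109, 196, 225, 266, 275]
t=2: [296, 306, 305, 303, 309, 305, 267, 269, 271, 299, 286, 256, 246]
t=3: [193, 171, 164, 165, 162, 174, 228, 227, 229, 194, 215, 244, 251]
t=4: [307, 311, 313, 314, 311, 311, 296, 296, 294, 307, 298, 283, 277]
t=5: [165, 153, 144, 142, 149, 152, 178, 179, 185, 167, 184, 202, 209]
t=6: [312, 308, 304, 303, 306, 308, 314, 315, 315, 314, 314, 311, 309]
t=7: [148, 156, 163, 165, 159, 154, 142, 139, 138, 140, 141, 147, 151]
t=8: [306, 310, 312, 313, 310, 308, 302, 300, 299, 300, 301, 304, 307]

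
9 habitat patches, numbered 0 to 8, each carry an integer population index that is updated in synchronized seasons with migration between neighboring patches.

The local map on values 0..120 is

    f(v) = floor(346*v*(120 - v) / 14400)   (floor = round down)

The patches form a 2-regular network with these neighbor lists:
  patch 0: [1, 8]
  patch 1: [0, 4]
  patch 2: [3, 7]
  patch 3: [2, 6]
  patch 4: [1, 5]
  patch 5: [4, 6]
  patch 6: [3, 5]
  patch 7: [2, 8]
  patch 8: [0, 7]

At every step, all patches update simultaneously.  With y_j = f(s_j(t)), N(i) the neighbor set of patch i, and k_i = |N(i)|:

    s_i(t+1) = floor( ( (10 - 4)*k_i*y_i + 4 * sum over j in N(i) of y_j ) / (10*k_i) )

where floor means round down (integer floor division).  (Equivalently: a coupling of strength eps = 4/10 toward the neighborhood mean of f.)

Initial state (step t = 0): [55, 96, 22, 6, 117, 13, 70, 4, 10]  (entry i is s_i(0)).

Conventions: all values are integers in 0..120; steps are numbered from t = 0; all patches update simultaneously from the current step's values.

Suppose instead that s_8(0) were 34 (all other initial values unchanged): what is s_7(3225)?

Answer: s_7(3225) = 80
Key observation: The state at step 9, [79, 79, 80, 81, 80, 80, 81, 80, 79], reappears at step 11: the system is in a cycle of period 2 from step 9 on.  Therefore the state at step 3225 equals the state at step 9 + ((3225 - 9) mod 2) = 9, which is [79, 79, 80, 81, 80, 80, 81, 80, 79].

Derivation:
t=0: [55, 96, 22, 6, 117, 13, 70, 4, 34]
t=1: [76, 51, 36, 36, 22, 38, 60, 30, 61]
t=2: [82, 76, 70, 74, 62, 71, 80, 70, 80]
t=3: [75, 80, 83, 80, 84, 82, 78, 82, 77]
t=4: [79, 76, 73, 75, 73, 74, 76, 74, 78]
t=5: [77, 79, 81, 81, 81, 81, 80, 80, 78]
t=6: [78, 77, 75, 75, 75, 75, 75, 76, 77]
t=7: [78, 79, 80, 81, 80, 81, 81, 80, 79]
t=8: [77, 77, 75, 75, 76, 75, 75, 76, 77]
t=9: [79, 79, 80, 81, 80, 80, 81, 80, 79]
t=10: [77, 76, 75, 75, 76, 75, 75, 76, 76]
t=11: [79, 79, 80, 81, 80, 80, 81, 80, 79]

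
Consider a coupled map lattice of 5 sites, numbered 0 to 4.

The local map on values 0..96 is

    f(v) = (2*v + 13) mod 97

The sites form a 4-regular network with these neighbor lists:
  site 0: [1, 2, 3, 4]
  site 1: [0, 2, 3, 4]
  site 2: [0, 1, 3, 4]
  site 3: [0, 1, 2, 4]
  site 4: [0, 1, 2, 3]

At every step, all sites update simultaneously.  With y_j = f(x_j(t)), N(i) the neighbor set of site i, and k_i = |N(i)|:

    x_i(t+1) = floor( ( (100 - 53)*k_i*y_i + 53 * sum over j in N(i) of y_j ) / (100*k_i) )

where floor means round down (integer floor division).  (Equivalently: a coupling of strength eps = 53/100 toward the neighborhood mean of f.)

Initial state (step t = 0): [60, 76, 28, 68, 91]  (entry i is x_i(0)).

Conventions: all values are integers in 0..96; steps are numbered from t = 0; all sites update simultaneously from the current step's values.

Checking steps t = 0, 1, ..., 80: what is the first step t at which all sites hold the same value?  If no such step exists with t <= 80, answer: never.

Simulating step by step:
t=0: [60, 76, 28, 68, 91]  (not all equal)
t=1: [42, 52, 53, 47, 30]  (not all equal)
t=2: [16, 23, 23, 19, 41]  (not all equal)
t=3: [56, 60, 60, 58, 73]  (not all equal)
t=4: [35, 37, 37, 36, 46]  (not all equal)
t=5: [74, 75, 75, 75, 49]  (not all equal)
t=6: [58, 58, 58, 58, 41]  (not all equal)
t=7: [40, 40, 40, 40, 61]  (not all equal)
t=8: [85, 85, 85, 85, 67]  (not all equal)
t=9: [81, 81, 81, 81, 69]  (not all equal)
t=10: [74, 74, 74, 74, 66]  (not all equal)
t=11: [61, 61, 61, 61, 56]  (not all equal)
t=12: [36, 36, 36, 36, 33]  (not all equal)
t=13: [84, 84, 84, 84, 82]  (not all equal)
t=14: [83, 83, 83, 83, 82]  (not all equal)
t=15: [81, 81, 81, 81, 81]  (all equal)

Answer: 15
Key observation: Synchronization is absorbing here: once all sites are equal they stay equal, and step 15 is the first all-equal step.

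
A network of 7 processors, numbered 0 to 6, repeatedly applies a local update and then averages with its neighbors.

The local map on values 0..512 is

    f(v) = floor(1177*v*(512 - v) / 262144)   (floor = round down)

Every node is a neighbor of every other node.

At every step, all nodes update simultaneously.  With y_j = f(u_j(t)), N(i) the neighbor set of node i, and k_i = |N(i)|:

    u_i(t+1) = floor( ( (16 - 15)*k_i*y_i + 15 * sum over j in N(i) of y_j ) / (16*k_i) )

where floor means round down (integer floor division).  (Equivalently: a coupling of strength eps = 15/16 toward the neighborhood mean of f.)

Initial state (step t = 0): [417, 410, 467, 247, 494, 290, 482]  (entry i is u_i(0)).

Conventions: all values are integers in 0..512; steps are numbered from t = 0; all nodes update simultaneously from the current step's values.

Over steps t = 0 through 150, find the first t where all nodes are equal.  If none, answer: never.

Answer: 3
Key observation: Synchronization is absorbing here: once all nodes are equal they stay equal, and step 3 is the first all-equal step.

Derivation:
t=0: [417, 410, 467, 247, 494, 290, 482]  (not all equal)
t=1: [162, 161, 169, 151, 174, 151, 172]  (not all equal)
t=2: [254, 254, 253, 255, 253, 255, 253]  (not all equal)
t=3: [294, 294, 294, 294, 294, 294, 294]  (all equal)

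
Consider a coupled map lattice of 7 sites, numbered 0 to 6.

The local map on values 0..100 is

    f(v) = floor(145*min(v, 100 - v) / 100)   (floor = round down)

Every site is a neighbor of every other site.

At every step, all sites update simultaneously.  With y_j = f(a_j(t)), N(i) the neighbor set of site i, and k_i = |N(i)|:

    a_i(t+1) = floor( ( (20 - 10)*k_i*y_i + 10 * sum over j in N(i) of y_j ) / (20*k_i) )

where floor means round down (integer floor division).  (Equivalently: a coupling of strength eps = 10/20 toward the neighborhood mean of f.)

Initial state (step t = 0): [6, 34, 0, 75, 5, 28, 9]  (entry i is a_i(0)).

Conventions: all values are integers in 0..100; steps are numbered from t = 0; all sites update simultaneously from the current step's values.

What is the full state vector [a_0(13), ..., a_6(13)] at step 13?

Answer: [55, 55, 55, 55, 55, 55, 55]

Derivation:
t=0: [6, 34, 0, 75, 5, 28, 9]
t=1: [16, 33, 12, 27, 15, 29, 18]
t=2: [27, 37, 25, 34, 26, 35, 28]
t=3: [41, 47, 40, 45, 40, 46, 42]
t=4: [60, 64, 60, 63, 60, 63, 61]
t=5: [56, 54, 56, 54, 56, 54, 55]
t=6: [63, 65, 63, 65, 63, 65, 64]
t=7: [52, 50, 52, 50, 52, 50, 51]
t=8: [69, 71, 69, 71, 69, 71, 70]
t=9: [43, 42, 43, 42, 43, 42, 43]
t=10: [61, 60, 61, 60, 61, 60, 61]
t=11: [56, 57, 56, 57, 56, 57, 56]
t=12: [62, 62, 62, 62, 62, 62, 62]
t=13: [55, 55, 55, 55, 55, 55, 55]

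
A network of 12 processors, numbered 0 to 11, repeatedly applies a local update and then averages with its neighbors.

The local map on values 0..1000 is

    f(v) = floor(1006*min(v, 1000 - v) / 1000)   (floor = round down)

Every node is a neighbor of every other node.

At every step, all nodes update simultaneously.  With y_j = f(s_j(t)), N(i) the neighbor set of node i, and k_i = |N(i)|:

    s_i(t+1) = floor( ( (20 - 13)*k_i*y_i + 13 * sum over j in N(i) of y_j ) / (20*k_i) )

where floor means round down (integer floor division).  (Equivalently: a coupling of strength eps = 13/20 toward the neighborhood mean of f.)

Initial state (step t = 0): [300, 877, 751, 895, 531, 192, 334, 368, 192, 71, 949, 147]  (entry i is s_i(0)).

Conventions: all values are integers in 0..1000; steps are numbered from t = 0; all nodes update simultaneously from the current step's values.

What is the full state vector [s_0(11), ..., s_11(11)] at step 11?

Answer: [225, 225, 225, 225, 225, 225, 225, 225, 225, 225, 225, 225]

Derivation:
t=0: [300, 877, 751, 895, 531, 192, 334, 368, 192, 71, 949, 147]
t=1: [241, 190, 227, 184, 291, 210, 252, 261, 210, 174, 169, 197]
t=2: [225, 210, 221, 208, 239, 216, 228, 230, 216, 205, 204, 212]
t=3: [220, 216, 219, 215, 224, 218, 221, 222, 218, 215, 214, 217]
t=4: [219, 218, 219, 218, 220, 219, 220, 220, 219, 218, 218, 218]
t=5: [219, 219, 219, 219, 220, 219, 220, 220, 219, 219, 219, 219]
t=6: [220, 220, 220, 220, 220, 220, 220, 220, 220, 220, 220, 220]
t=7: [221, 221, 221, 221, 221, 221, 221, 221, 221, 221, 221, 221]
t=8: [222, 222, 222, 222, 222, 222, 222, 222, 222, 222, 222, 222]
t=9: [223, 223, 223, 223, 223, 223, 223, 223, 223, 223, 223, 223]
t=10: [224, 224, 224, 224, 224, 224, 224, 224, 224, 224, 224, 224]
t=11: [225, 225, 225, 225, 225, 225, 225, 225, 225, 225, 225, 225]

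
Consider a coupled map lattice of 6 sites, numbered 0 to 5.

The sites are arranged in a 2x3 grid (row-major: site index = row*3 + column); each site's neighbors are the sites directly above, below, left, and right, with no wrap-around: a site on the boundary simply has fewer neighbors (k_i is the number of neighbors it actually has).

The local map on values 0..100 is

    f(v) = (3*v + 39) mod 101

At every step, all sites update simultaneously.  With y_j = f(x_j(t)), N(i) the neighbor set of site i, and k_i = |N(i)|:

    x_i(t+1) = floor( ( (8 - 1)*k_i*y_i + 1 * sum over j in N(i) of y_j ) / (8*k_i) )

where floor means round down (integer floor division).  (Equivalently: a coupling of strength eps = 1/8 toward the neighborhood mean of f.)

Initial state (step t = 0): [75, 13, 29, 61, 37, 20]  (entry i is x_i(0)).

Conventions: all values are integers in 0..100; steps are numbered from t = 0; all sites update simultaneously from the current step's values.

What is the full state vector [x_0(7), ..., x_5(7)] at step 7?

Answer: [91, 87, 57, 10, 70, 95]

Derivation:
t=0: [75, 13, 29, 61, 37, 20]
t=1: [60, 73, 32, 24, 51, 91]
t=2: [19, 54, 33, 15, 82, 15]
t=3: [95, 96, 43, 84, 83, 81]
t=4: [25, 28, 65, 84, 83, 79]
t=5: [18, 24, 34, 84, 82, 72]
t=6: [87, 17, 38, 88, 78, 54]
t=7: [91, 87, 57, 10, 70, 95]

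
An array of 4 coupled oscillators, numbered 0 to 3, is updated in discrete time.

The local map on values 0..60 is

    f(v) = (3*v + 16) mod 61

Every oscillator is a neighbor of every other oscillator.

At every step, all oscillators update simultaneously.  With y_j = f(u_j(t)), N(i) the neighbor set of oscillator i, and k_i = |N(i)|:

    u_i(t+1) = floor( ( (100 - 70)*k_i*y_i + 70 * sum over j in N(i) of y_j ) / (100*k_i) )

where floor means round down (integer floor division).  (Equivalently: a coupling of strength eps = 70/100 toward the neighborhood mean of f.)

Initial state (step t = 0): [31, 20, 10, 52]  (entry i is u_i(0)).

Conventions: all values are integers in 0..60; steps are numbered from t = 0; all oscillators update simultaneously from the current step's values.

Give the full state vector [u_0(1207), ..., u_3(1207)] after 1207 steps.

Simulating step by step:
t=0: [31, 20, 10, 52]
t=1: [40, 38, 40, 40]
t=2: [12, 12, 12, 12]
t=3: [52, 52, 52, 52]
t=4: [50, 50, 50, 50]
t=5: [44, 44, 44, 44]
t=6: [26, 26, 26, 26]
t=7: [33, 33, 33, 33]
t=8: [54, 54, 54, 54]
t=9: [56, 56, 56, 56]
t=10: [1, 1, 1, 1]
t=11: [19, 19, 19, 19]
t=12: [12, 12, 12, 12]

Answer: [33, 33, 33, 33]
Key observation: The state at step 2, [12, 12, 12, 12], reappears at step 12: the system is in a cycle of period 10 from step 2 on.  Therefore the state at step 1207 equals the state at step 2 + ((1207 - 2) mod 10) = 7, which is [33, 33, 33, 33].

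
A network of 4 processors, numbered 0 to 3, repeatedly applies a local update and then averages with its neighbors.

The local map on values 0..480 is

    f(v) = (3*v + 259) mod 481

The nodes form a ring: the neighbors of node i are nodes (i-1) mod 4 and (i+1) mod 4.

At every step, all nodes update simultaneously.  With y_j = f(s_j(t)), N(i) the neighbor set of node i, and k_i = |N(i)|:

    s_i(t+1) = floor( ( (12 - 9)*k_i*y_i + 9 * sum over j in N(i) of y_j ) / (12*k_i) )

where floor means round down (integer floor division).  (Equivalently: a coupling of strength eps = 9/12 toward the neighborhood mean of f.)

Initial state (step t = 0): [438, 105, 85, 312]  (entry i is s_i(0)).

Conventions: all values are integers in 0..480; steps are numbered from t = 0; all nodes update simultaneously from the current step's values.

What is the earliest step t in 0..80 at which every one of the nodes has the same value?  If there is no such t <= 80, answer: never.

Simulating step by step:
t=0: [438, 105, 85, 312]  (not all equal)
t=1: [154, 84, 130, 119]  (not all equal)
t=2: [121, 160, 103, 186]  (not all equal)
t=3: [258, 150, 244, 169]  (not all equal)
t=4: [210, 94, 199, 108]  (not all equal)
t=5: [162, 308, 154, 319]  (not all equal)
t=6: [244, 244, 238, 252]  (not all equal)
t=7: [38, 22, 33, 28]  (not all equal)
t=8: [343, 355, 340, 359]  (not all equal)
t=9: [357, 331, 355, 334]  (not all equal)
t=10: [312, 346, 311, 348]  (not all equal)
t=11: [311, 257, 311, 258]  (not all equal)
t=12: [109, 189, 109, 190]  (not all equal)
t=13: [286, 165, 286, 165]  (not all equal)
t=14: [243, 184, 243, 184]  (not all equal)
t=15: [254, 102, 254, 102]  (not all equal)
t=16: [77, 65, 77, 65]  (not all equal)
t=17: [342, 120, 342, 120]  (not all equal)
t=18: [184, 276, 184, 276]  (not all equal)
t=19: [176, 278, 176, 278]  (not all equal)
t=20: [174, 262, 174, 262]  (not all equal)
t=21: [137, 245, 137, 245]  (not all equal)
t=22: [71, 149, 71, 149]  (not all equal)
t=23: [286, 410, 286, 410]  (not all equal)
t=24: [73, 127, 73, 127]  (not all equal)
t=25: [238, 398, 238, 398]  (not all equal)
t=26: [10, 10, 10, 10]  (all equal)

Answer: 26
Key observation: Synchronization is absorbing here: once all nodes are equal they stay equal, and step 26 is the first all-equal step.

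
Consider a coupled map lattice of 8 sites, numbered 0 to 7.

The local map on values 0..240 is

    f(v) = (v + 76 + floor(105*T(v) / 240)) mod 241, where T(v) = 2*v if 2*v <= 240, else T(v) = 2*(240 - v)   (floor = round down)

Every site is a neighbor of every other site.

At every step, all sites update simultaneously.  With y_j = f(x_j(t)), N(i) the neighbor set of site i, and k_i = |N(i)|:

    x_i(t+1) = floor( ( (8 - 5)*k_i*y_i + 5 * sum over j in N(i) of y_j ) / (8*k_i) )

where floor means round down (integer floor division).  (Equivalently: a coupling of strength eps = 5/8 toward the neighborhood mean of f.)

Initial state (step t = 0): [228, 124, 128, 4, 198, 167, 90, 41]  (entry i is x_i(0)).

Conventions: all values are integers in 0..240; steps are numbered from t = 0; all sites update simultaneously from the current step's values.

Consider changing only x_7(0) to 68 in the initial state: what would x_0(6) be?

Answer: x_0(6) = 207
Key observation: This trace re-runs the system from the modified initial state.

Derivation:
t=0: [228, 124, 128, 4, 198, 167, 90, 68]
t=1: [75, 72, 72, 78, 74, 73, 55, 113]
t=2: [196, 195, 195, 198, 196, 195, 186, 148]
t=3: [68, 68, 68, 68, 68, 68, 68, 66]
t=4: [202, 202, 202, 202, 202, 202, 202, 201]
t=5: [70, 70, 70, 70, 70, 70, 70, 70]
t=6: [207, 207, 207, 207, 207, 207, 207, 207]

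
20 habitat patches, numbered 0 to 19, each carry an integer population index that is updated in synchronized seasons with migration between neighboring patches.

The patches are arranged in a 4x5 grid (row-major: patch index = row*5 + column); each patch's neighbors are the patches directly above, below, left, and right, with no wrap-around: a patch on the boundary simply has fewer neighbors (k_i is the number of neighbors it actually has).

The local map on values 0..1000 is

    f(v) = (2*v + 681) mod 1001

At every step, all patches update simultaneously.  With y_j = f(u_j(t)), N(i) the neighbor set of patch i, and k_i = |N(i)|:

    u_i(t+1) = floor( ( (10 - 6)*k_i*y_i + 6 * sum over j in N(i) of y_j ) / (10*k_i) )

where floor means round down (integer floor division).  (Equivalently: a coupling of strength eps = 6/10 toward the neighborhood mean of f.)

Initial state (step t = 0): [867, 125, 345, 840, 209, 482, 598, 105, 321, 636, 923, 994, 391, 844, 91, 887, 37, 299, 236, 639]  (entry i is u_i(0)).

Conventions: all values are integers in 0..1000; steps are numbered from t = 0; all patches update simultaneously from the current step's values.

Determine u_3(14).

Simulating step by step:
t=0: [867, 125, 345, 840, 209, 482, 598, 105, 321, 636, 923, 994, 391, 844, 91, 887, 37, 299, 236, 639]
t=1: [637, 704, 584, 301, 432, 620, 820, 660, 514, 637, 562, 659, 515, 416, 800, 565, 581, 385, 381, 687]
t=2: [683, 459, 613, 532, 588, 783, 578, 787, 695, 687, 867, 800, 728, 525, 415, 817, 788, 578, 379, 237]
t=3: [270, 596, 681, 663, 581, 356, 540, 393, 294, 308, 332, 357, 368, 464, 391, 325, 387, 500, 519, 346]
t=4: [467, 553, 285, 232, 427, 421, 622, 409, 313, 432, 360, 453, 488, 522, 440, 371, 462, 589, 619, 502]
t=5: [638, 672, 385, 275, 420, 596, 728, 519, 408, 497, 466, 622, 662, 655, 614, 470, 614, 778, 820, 717]
t=6: [650, 317, 374, 385, 479, 689, 434, 449, 590, 654, 728, 618, 431, 654, 718, 704, 719, 340, 395, 413]
t=7: [503, 516, 439, 565, 686, 355, 498, 587, 794, 717, 266, 567, 643, 693, 542, 110, 319, 369, 558, 377]
t=8: [605, 668, 698, 499, 297, 470, 685, 711, 383, 261, 505, 651, 709, 444, 428, 519, 553, 583, 501, 641]
t=9: [546, 208, 188, 430, 373, 573, 277, 140, 410, 332, 740, 636, 413, 491, 560, 730, 823, 651, 748, 750]
t=10: [585, 250, 341, 412, 435, 563, 518, 578, 576, 482, 447, 564, 735, 561, 557, 200, 544, 594, 434, 364]
t=11: [635, 457, 448, 550, 564, 750, 680, 643, 750, 692, 568, 654, 556, 669, 688, 434, 658, 640, 634, 565]
t=12: [611, 550, 698, 624, 576, 432, 424, 624, 345, 233, 669, 791, 756, 302, 200, 762, 897, 931, 736, 624]
t=13: [758, 613, 557, 626, 655, 507, 588, 545, 490, 314, 208, 285, 378, 232, 303, 228, 390, 379, 411, 440]
t=14: [558, 731, 839, 861, 768, 507, 735, 719, 587, 510, 254, 377, 414, 340, 316, 221, 348, 454, 429, 460]

Answer: u_3(14) = 861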